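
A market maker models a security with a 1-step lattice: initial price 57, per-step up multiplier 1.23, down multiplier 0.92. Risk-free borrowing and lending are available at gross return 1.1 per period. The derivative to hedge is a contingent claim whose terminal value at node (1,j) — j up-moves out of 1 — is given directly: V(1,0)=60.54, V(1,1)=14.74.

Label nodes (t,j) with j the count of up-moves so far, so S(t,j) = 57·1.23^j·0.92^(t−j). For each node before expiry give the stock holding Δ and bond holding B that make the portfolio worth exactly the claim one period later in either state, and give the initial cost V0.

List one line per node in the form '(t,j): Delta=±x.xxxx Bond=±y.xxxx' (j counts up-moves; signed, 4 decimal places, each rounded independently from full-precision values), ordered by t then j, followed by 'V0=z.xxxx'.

(0,0): Delta=-2.5920 Bond=178.6023
V0=30.8604

The replicating-portfolio and risk-neutral prices coincide; use p* = (1.1−0.92)/(1.23−0.92) = 0.5806 for the latter.
Terminal values V(1,·): V(1,0)=60.5400, V(1,1)=14.7400
(0,0): S=57.0000. Δ = (V_up−V_dn)/(S_up−S_dn) = (14.7400−60.5400)/(70.1100−52.4400) = -2.5920. V = [p*·14.7400 + (1−p*)·60.5400]/1.1 = 30.8604. B = V − Δ·S = 178.6023.
Root portfolio cost Δ·57+B reproduces V0=30.8604.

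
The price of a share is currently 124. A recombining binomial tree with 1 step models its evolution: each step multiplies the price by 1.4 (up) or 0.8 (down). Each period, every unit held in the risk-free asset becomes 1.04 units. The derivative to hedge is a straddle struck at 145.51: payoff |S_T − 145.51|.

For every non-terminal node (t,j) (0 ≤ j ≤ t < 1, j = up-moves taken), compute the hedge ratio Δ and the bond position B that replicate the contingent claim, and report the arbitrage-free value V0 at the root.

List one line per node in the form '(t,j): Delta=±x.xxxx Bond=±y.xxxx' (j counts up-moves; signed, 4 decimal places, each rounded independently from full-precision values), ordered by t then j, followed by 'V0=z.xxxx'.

(0,0): Delta=-0.2449 Bond=67.8878
V0=37.5212

Under the risk-neutral measure, an up-move has probability p* = (R−d)/(u−d) = 0.4000 and values discount at R = 1.04.
Payoff layer (t=1): V(1,0)=46.3100, V(1,1)=28.0900
(0,0): S=124.0000. Δ = (V_up−V_dn)/(S_up−S_dn) = (28.0900−46.3100)/(173.6000−99.2000) = -0.2449. V = [p*·28.0900 + (1−p*)·46.3100]/1.04 = 37.5212. B = V − Δ·S = 67.8878.
Root portfolio cost Δ·124+B reproduces V0=37.5212.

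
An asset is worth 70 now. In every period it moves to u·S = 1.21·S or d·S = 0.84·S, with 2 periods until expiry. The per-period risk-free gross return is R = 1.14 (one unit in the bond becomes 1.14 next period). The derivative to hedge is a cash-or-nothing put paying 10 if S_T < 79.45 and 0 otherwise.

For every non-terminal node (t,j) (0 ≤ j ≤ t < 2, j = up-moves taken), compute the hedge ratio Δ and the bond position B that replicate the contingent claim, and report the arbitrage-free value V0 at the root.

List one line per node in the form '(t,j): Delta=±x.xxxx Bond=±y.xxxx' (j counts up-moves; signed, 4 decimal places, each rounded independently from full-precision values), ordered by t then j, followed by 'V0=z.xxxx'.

(0,0): Delta=-0.2746 Bond=21.8587
(1,0): Delta=0.0000 Bond=8.7719
(1,1): Delta=-0.3191 Bond=28.6866
V0=2.6361

Risk-neutral probability p* = (R−d)/(u−d) = (1.14−0.84)/(1.21−0.84) = 0.8108.
At expiry t=2: V(2,0)=10.0000, V(2,1)=10.0000, V(2,2)=0.0000
  t=1,j=0: stock 58.8000 → up 71.1480 (V=10.0000), down 49.3920 (V=10.0000). Price 8.7719; hedge Δ=0.0000, bond B=8.7719.
  t=1,j=1: stock 84.7000 → up 102.4870 (V=0.0000), down 71.1480 (V=10.0000). Price 1.6596; hedge Δ=-0.3191, bond B=28.6866.
  t=0,j=0: stock 70.0000 → up 84.7000 (V=1.6596), down 58.8000 (V=8.7719). Price 2.6361; hedge Δ=-0.2746, bond B=21.8587.
Check: Δ(0,0)·S0 + B(0,0) = 2.6361 = V0.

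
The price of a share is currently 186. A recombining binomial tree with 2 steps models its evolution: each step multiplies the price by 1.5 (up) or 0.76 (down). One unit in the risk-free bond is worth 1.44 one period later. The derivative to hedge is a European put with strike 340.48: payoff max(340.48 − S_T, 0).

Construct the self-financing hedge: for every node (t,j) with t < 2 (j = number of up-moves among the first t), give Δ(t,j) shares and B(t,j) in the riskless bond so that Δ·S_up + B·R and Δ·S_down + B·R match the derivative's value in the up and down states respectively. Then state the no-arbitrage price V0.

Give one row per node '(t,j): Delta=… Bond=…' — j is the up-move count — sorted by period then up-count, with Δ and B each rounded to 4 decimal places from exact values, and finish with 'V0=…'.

Under the risk-neutral measure, an up-move has probability p* = (R−d)/(u−d) = 0.9189 and values discount at R = 1.44.
Terminal payoffs: V(2,0)=233.0464, V(2,1)=128.4400, V(2,2)=0.0000
(1,0): S=141.3600. Δ = (V_up−V_dn)/(S_up−S_dn) = (128.4400−233.0464)/(212.0400−107.4336) = -1.0000. V = [p*·128.4400 + (1−p*)·233.0464]/1.44 = 95.0844. B = V − Δ·S = 236.4444.
(1,1): S=279.0000. Δ = (V_up−V_dn)/(S_up−S_dn) = (0.0000−128.4400)/(418.5000−212.0400) = -0.6221. V = [p*·0.0000 + (1−p*)·128.4400]/1.44 = 7.2320. B = V − Δ·S = 180.7995.
(0,0): S=186.0000. Δ = (V_up−V_dn)/(S_up−S_dn) = (7.2320−95.0844)/(279.0000−141.3600) = -0.6383. V = [p*·7.2320 + (1−p*)·95.0844]/1.44 = 9.9689. B = V − Δ·S = 128.6884.
Each (Δ,B) replicates both successor values, so the strategy is self-financing and V0 is arbitrage-free.

(0,0): Delta=-0.6383 Bond=128.6884
(1,0): Delta=-1.0000 Bond=236.4444
(1,1): Delta=-0.6221 Bond=180.7995
V0=9.9689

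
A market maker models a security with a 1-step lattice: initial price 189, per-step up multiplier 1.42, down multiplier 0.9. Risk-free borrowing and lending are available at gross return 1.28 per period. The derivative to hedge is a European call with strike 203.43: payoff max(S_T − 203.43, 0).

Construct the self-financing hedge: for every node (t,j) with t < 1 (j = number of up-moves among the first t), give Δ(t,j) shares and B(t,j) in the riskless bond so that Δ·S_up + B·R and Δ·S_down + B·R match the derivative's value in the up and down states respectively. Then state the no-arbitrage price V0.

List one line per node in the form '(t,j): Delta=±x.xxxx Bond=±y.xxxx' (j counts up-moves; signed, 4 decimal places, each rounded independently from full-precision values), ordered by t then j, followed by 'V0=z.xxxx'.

The replicating-portfolio and risk-neutral prices coincide; use p* = (1.28−0.9)/(1.42−0.9) = 0.7308 for the latter.
Terminal payoffs: V(1,0)=0.0000, V(1,1)=64.9500
(0,0): S=189.0000. Δ = (V_up−V_dn)/(S_up−S_dn) = (64.9500−0.0000)/(268.3800−170.1000) = 0.6609. V = [p*·64.9500 + (1−p*)·0.0000]/1.28 = 37.0808. B = V − Δ·S = -87.8230.
Root portfolio cost Δ·189+B reproduces V0=37.0808.

(0,0): Delta=0.6609 Bond=-87.8230
V0=37.0808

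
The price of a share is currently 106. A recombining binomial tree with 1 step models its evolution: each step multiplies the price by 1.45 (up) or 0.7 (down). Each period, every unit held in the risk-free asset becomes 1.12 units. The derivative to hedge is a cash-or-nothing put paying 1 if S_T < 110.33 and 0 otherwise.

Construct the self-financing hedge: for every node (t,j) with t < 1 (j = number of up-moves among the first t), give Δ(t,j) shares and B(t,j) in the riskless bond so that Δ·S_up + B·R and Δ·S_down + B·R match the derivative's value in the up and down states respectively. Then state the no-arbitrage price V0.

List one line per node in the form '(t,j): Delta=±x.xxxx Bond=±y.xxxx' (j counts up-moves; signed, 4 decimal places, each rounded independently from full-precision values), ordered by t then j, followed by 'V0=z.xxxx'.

The replicating-portfolio and risk-neutral prices coincide; use p* = (1.12−0.7)/(1.45−0.7) = 0.5600 for the latter.
At expiry t=1: V(1,0)=1.0000, V(1,1)=0.0000
Node (0,0) S=106.0000: V=(p*·0.0000+(1−p*)·1.0000)/1.12=0.3929; Δ=(0.0000−1.0000)/(153.7000−74.2000)=-0.0126; B=V−Δ·S=1.7262
Check: Δ(0,0)·S0 + B(0,0) = 0.3929 = V0.

(0,0): Delta=-0.0126 Bond=1.7262
V0=0.3929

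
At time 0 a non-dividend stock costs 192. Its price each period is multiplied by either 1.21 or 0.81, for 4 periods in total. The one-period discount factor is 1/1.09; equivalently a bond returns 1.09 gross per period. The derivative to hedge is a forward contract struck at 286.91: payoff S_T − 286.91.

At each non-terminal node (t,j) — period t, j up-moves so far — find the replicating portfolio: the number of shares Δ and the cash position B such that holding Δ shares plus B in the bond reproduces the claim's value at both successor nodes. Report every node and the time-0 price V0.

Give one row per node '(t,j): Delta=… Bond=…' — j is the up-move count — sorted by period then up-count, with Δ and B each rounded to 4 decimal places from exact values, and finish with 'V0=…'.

The replicating-portfolio and risk-neutral prices coincide; use p* = (1.09−0.81)/(1.21−0.81) = 0.7000 for the latter.
Payoff layer (t=4): V(4,0)=-204.2603, V(4,1)=-163.4456, V(4,2)=-102.4756, V(4,3)=-11.3968, V(4,4)=124.6591
(3,0): S=102.0367. Δ = (V_up−V_dn)/(S_up−S_dn) = (-163.4456−-204.2603)/(123.4644−82.6497) = 1.0000. V = [p*·-163.4456 + (1−p*)·-204.2603]/1.09 = -161.1835. B = V − Δ·S = -263.2202.
(3,1): S=152.4252. Δ = (V_up−V_dn)/(S_up−S_dn) = (-102.4756−-163.4456)/(184.4344−123.4644) = 1.0000. V = [p*·-102.4756 + (1−p*)·-163.4456]/1.09 = -110.7950. B = V − Δ·S = -263.2202.
(3,2): S=227.6968. Δ = (V_up−V_dn)/(S_up−S_dn) = (-11.3968−-102.4756)/(275.5132−184.4344) = 1.0000. V = [p*·-11.3968 + (1−p*)·-102.4756]/1.09 = -35.5234. B = V − Δ·S = -263.2202.
(3,3): S=340.1397. Δ = (V_up−V_dn)/(S_up−S_dn) = (124.6591−-11.3968)/(411.5691−275.5132) = 1.0000. V = [p*·124.6591 + (1−p*)·-11.3968]/1.09 = 76.9195. B = V − Δ·S = -263.2202.
(2,0): S=125.9712. Δ = (V_up−V_dn)/(S_up−S_dn) = (-110.7950−-161.1835)/(152.4252−102.0367) = 1.0000. V = [p*·-110.7950 + (1−p*)·-161.1835]/1.09 = -115.5152. B = V − Δ·S = -241.4864.
(2,1): S=188.1792. Δ = (V_up−V_dn)/(S_up−S_dn) = (-35.5234−-110.7950)/(227.6968−152.4252) = 1.0000. V = [p*·-35.5234 + (1−p*)·-110.7950]/1.09 = -53.3072. B = V − Δ·S = -241.4864.
(2,2): S=281.1072. Δ = (V_up−V_dn)/(S_up−S_dn) = (76.9195−-35.5234)/(340.1397−227.6968) = 1.0000. V = [p*·76.9195 + (1−p*)·-35.5234]/1.09 = 39.6208. B = V − Δ·S = -241.4864.
(1,0): S=155.5200. Δ = (V_up−V_dn)/(S_up−S_dn) = (-53.3072−-115.5152)/(188.1792−125.9712) = 1.0000. V = [p*·-53.3072 + (1−p*)·-115.5152]/1.09 = -66.0272. B = V − Δ·S = -221.5472.
(1,1): S=232.3200. Δ = (V_up−V_dn)/(S_up−S_dn) = (39.6208−-53.3072)/(281.1072−188.1792) = 1.0000. V = [p*·39.6208 + (1−p*)·-53.3072]/1.09 = 10.7728. B = V − Δ·S = -221.5472.
(0,0): S=192.0000. Δ = (V_up−V_dn)/(S_up−S_dn) = (10.7728−-66.0272)/(232.3200−155.5200) = 1.0000. V = [p*·10.7728 + (1−p*)·-66.0272]/1.09 = -11.2543. B = V − Δ·S = -203.2543.
The time-0 hedge costs -11.2543, which is the no-arbitrage price.

(0,0): Delta=1.0000 Bond=-203.2543
(1,0): Delta=1.0000 Bond=-221.5472
(1,1): Delta=1.0000 Bond=-221.5472
(2,0): Delta=1.0000 Bond=-241.4864
(2,1): Delta=1.0000 Bond=-241.4864
(2,2): Delta=1.0000 Bond=-241.4864
(3,0): Delta=1.0000 Bond=-263.2202
(3,1): Delta=1.0000 Bond=-263.2202
(3,2): Delta=1.0000 Bond=-263.2202
(3,3): Delta=1.0000 Bond=-263.2202
V0=-11.2543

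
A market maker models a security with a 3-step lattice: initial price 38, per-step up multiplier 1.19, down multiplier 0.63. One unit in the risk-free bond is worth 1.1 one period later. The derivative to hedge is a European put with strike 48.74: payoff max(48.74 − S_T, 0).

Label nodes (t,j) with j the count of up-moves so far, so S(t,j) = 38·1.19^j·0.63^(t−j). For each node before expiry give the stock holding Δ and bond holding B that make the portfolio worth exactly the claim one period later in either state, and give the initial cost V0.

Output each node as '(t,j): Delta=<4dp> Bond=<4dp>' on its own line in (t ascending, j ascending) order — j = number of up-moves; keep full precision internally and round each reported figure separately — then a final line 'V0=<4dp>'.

(0,0): Delta=-0.5816 Bond=27.5121
(1,0): Delta=-1.0000 Bond=40.2810
(1,1): Delta=-0.5391 Bond=28.3451
(2,0): Delta=-1.0000 Bond=44.3091
(2,1): Delta=-1.0000 Bond=44.3091
(2,2): Delta=-0.4924 Bond=28.6654
V0=5.4132

The replicating-portfolio and risk-neutral prices coincide; use p* = (1.1−0.63)/(1.19−0.63) = 0.8393 for the latter.
Terminal values V(3,·): V(3,0)=39.2382, V(3,1)=30.7922, V(3,2)=14.8386, V(3,3)=0.0000
  t=2,j=0: stock 15.0822 → up 17.9478 (V=30.7922), down 9.5018 (V=39.2382). Price 29.2269; hedge Δ=-1.0000, bond B=44.3091.
  t=2,j=1: stock 28.4886 → up 33.9014 (V=14.8386), down 17.9478 (V=30.7922). Price 15.8205; hedge Δ=-1.0000, bond B=44.3091.
  t=2,j=2: stock 53.8118 → up 64.0360 (V=0.0000), down 33.9014 (V=14.8386). Price 2.1680; hedge Δ=-0.4924, bond B=28.6654.
  t=1,j=0: stock 23.9400 → up 28.4886 (V=15.8205), down 15.0822 (V=29.2269). Price 16.3410; hedge Δ=-1.0000, bond B=40.2810.
  t=1,j=1: stock 45.2200 → up 53.8118 (V=2.1680), down 28.4886 (V=15.8205). Price 3.9656; hedge Δ=-0.5391, bond B=28.3451.
  t=0,j=0: stock 38.0000 → up 45.2200 (V=3.9656), down 23.9400 (V=16.3410). Price 5.4132; hedge Δ=-0.5816, bond B=27.5121.
Check: Δ(0,0)·S0 + B(0,0) = 5.4132 = V0.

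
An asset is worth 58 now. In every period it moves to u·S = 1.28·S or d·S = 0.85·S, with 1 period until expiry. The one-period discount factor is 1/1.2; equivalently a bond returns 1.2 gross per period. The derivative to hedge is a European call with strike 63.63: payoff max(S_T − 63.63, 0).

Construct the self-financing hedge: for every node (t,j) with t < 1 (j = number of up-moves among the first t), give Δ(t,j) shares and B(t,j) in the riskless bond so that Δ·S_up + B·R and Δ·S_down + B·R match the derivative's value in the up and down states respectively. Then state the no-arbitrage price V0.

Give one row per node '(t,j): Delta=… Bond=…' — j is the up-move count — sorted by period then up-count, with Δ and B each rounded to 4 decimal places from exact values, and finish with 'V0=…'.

(0,0): Delta=0.4254 Bond=-17.4777
V0=7.1967

The replicating-portfolio and risk-neutral prices coincide; use p* = (1.2−0.85)/(1.28−0.85) = 0.8140 for the latter.
Payoff layer (t=1): V(1,0)=0.0000, V(1,1)=10.6100
Node (0,0) S=58.0000: V=(p*·10.6100+(1−p*)·0.0000)/1.2=7.1967; Δ=(10.6100−0.0000)/(74.2400−49.3000)=0.4254; B=V−Δ·S=-17.4777
Check: Δ(0,0)·S0 + B(0,0) = 7.1967 = V0.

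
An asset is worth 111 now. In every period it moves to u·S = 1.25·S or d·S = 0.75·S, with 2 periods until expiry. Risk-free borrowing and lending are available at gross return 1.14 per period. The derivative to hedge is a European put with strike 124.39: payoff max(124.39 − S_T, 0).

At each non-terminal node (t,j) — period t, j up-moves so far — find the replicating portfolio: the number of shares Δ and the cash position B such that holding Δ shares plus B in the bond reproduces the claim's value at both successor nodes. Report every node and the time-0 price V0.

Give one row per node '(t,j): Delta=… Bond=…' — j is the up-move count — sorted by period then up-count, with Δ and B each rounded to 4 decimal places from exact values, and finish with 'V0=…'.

(0,0): Delta=-0.3953 Bond=51.5577
(1,0): Delta=-1.0000 Bond=109.1140
(1,1): Delta=-0.2930 Bond=44.5779
V0=7.6754

No-arbitrage ⇒ martingale measure with p* = (R−d)/(u−d) = 0.7800.
Terminal payoffs: V(2,0)=61.9525, V(2,1)=20.3275, V(2,2)=0.0000
Node (1,0) S=83.2500: V=(p*·20.3275+(1−p*)·61.9525)/1.14=25.8640; Δ=(20.3275−61.9525)/(104.0625−62.4375)=-1.0000; B=V−Δ·S=109.1140
Node (1,1) S=138.7500: V=(p*·0.0000+(1−p*)·20.3275)/1.14=3.9229; Δ=(0.0000−20.3275)/(173.4375−104.0625)=-0.2930; B=V−Δ·S=44.5779
Node (0,0) S=111.0000: V=(p*·3.9229+(1−p*)·25.8640)/1.14=7.6754; Δ=(3.9229−25.8640)/(138.7500−83.2500)=-0.3953; B=V−Δ·S=51.5577
Self-financing check: at every node Δ·S+B equals the discounted successor values.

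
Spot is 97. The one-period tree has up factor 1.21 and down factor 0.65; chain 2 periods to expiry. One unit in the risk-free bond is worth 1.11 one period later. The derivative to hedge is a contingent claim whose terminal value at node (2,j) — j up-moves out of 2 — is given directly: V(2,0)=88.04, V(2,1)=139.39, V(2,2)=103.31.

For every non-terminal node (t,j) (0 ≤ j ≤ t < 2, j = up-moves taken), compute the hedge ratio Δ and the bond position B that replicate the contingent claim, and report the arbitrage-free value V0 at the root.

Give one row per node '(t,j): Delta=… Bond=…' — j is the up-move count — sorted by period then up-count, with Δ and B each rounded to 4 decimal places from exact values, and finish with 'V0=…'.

(0,0): Delta=-0.3395 Bond=124.9714
(1,0): Delta=1.4543 Bond=25.6192
(1,1): Delta=-0.5489 Bond=163.3050
V0=92.0443

Since d<R<u, set p* = (R−d)/(u−d) = 0.8214; price each node as the discounted p*-expectation of its children.
Terminal values V(2,·): V(2,0)=88.0400, V(2,1)=139.3900, V(2,2)=103.3100
  t=1,j=0: stock 63.0500 → up 76.2905 (V=139.3900), down 40.9825 (V=88.0400). Price 117.3156; hedge Δ=1.4543, bond B=25.6192.
  t=1,j=1: stock 117.3700 → up 142.0177 (V=103.3100), down 76.2905 (V=139.3900). Price 98.8764; hedge Δ=-0.5489, bond B=163.3050.
  t=0,j=0: stock 97.0000 → up 117.3700 (V=98.8764), down 63.0500 (V=117.3156). Price 92.0443; hedge Δ=-0.3395, bond B=124.9714.
Self-financing check: at every node Δ·S+B equals the discounted successor values.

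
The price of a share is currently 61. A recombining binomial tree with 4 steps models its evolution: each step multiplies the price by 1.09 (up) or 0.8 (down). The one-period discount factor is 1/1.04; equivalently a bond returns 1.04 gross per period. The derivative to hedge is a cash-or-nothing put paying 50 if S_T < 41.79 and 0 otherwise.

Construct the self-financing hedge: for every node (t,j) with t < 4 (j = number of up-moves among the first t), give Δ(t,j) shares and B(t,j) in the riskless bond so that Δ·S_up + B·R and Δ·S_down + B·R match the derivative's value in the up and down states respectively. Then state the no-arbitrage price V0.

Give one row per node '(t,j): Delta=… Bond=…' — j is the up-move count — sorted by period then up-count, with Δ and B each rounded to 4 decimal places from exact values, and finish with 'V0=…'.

Since d<R<u, set p* = (R−d)/(u−d) = 0.8276; price each node as the discounted p*-expectation of its children.
Terminal payoffs: V(4,0)=50.0000, V(4,1)=50.0000, V(4,2)=0.0000, V(4,3)=0.0000, V(4,4)=0.0000
  t=3,j=0: stock 31.2320 → up 34.0429 (V=50.0000), down 24.9856 (V=50.0000). Price 48.0769; hedge Δ=0.0000, bond B=48.0769.
  t=3,j=1: stock 42.5536 → up 46.3834 (V=0.0000), down 34.0429 (V=50.0000). Price 8.2891; hedge Δ=-4.0517, bond B=180.7029.
  t=3,j=2: stock 57.9793 → up 63.1974 (V=0.0000), down 46.3834 (V=0.0000). Price 0.0000; hedge Δ=0.0000, bond B=0.0000.
  t=3,j=3: stock 78.9968 → up 86.1065 (V=0.0000), down 63.1974 (V=0.0000). Price 0.0000; hedge Δ=0.0000, bond B=0.0000.
  t=2,j=0: stock 39.0400 → up 42.5536 (V=8.2891), down 31.2320 (V=48.0769). Price 14.5664; hedge Δ=-3.5143, bond B=151.7657.
  t=2,j=1: stock 53.1920 → up 57.9793 (V=0.0000), down 42.5536 (V=8.2891). Price 1.3742; hedge Δ=-0.5374, bond B=29.9574.
  t=2,j=2: stock 72.4741 → up 78.9968 (V=0.0000), down 57.9793 (V=0.0000). Price 0.0000; hedge Δ=0.0000, bond B=0.0000.
  t=1,j=0: stock 48.8000 → up 53.1920 (V=1.3742), down 39.0400 (V=14.5664). Price 3.5084; hedge Δ=-0.9322, bond B=48.9989.
  t=1,j=1: stock 66.4900 → up 72.4741 (V=0.0000), down 53.1920 (V=1.3742). Price 0.2278; hedge Δ=-0.0713, bond B=4.9664.
  t=0,j=0: stock 61.0000 → up 66.4900 (V=0.2278), down 48.8000 (V=3.5084). Price 0.7629; hedge Δ=-0.1854, bond B=12.0752.
The time-0 hedge costs 0.7629, which is the no-arbitrage price.

(0,0): Delta=-0.1854 Bond=12.0752
(1,0): Delta=-0.9322 Bond=48.9989
(1,1): Delta=-0.0713 Bond=4.9664
(2,0): Delta=-3.5143 Bond=151.7657
(2,1): Delta=-0.5374 Bond=29.9574
(2,2): Delta=0.0000 Bond=0.0000
(3,0): Delta=0.0000 Bond=48.0769
(3,1): Delta=-4.0517 Bond=180.7029
(3,2): Delta=0.0000 Bond=0.0000
(3,3): Delta=0.0000 Bond=0.0000
V0=0.7629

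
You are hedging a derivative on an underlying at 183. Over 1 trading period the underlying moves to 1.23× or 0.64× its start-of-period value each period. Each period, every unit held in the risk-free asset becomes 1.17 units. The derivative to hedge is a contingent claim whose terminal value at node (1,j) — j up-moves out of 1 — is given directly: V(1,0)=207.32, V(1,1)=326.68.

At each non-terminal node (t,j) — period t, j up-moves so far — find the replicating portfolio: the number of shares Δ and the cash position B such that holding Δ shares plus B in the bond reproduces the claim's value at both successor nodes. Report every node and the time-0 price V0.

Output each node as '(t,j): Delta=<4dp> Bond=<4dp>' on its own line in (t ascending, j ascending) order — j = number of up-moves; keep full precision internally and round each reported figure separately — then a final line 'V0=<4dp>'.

No-arbitrage ⇒ martingale measure with p* = (R−d)/(u−d) = 0.8983.
Terminal payoffs: V(1,0)=207.3200, V(1,1)=326.6800
  t=0,j=0: stock 183.0000 → up 225.0900 (V=326.6800), down 117.1200 (V=207.3200). Price 268.8391; hedge Δ=1.1055, bond B=66.5340.
The time-0 hedge costs 268.8391, which is the no-arbitrage price.

(0,0): Delta=1.1055 Bond=66.5340
V0=268.8391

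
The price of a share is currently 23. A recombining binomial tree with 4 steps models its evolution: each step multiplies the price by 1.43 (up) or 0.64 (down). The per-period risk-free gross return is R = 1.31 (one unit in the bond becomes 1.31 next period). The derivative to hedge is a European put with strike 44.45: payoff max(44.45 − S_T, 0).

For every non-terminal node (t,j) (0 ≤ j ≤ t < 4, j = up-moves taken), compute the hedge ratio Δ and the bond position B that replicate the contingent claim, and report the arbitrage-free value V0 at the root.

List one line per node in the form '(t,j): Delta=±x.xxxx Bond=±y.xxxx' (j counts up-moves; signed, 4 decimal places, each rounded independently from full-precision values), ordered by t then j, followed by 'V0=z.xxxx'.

(0,0): Delta=-0.2275 Bond=6.4132
(1,0): Delta=-1.0000 Bond=19.7723
(1,1): Delta=-0.1656 Bond=6.3647
(2,0): Delta=-1.0000 Bond=25.9018
(2,1): Delta=-1.0000 Bond=25.9018
(2,2): Delta=-0.0987 Bond=5.1919
(3,0): Delta=-1.0000 Bond=33.9313
(3,1): Delta=-1.0000 Bond=33.9313
(3,2): Delta=-1.0000 Bond=33.9313
(3,3): Delta=-0.0265 Bond=1.9423
V0=1.1805

No-arbitrage ⇒ martingale measure with p* = (R−d)/(u−d) = 0.8481.
Terminal values V(4,·): V(4,0)=40.5912, V(4,1)=35.8281, V(4,2)=25.1854, V(4,3)=1.4057, V(4,4)=0.0000
Node (3,0) S=6.0293: V=(p*·35.8281+(1−p*)·40.5912)/1.31=27.9020; Δ=(35.8281−40.5912)/(8.6219−3.8588)=-1.0000; B=V−Δ·S=33.9313
Node (3,1) S=13.4717: V=(p*·25.1854+(1−p*)·35.8281)/1.31=20.4596; Δ=(25.1854−35.8281)/(19.2646−8.6219)=-1.0000; B=V−Δ·S=33.9313
Node (3,2) S=30.1009: V=(p*·1.4057+(1−p*)·25.1854)/1.31=3.8304; Δ=(1.4057−25.1854)/(43.0443−19.2646)=-1.0000; B=V−Δ·S=33.9313
Node (3,3) S=67.2568: V=(p*·0.0000+(1−p*)·1.4057)/1.31=0.1630; Δ=(0.0000−1.4057)/(96.1772−43.0443)=-0.0265; B=V−Δ·S=1.9423
Node (2,0) S=9.4208: V=(p*·20.4596+(1−p*)·27.9020)/1.31=16.4810; Δ=(20.4596−27.9020)/(13.4717−6.0293)=-1.0000; B=V−Δ·S=25.9018
Node (2,1) S=21.0496: V=(p*·3.8304+(1−p*)·20.4596)/1.31=4.8522; Δ=(3.8304−20.4596)/(30.1009−13.4717)=-1.0000; B=V−Δ·S=25.9018
Node (2,2) S=47.0327: V=(p*·0.1630+(1−p*)·3.8304)/1.31=0.5497; Δ=(0.1630−3.8304)/(67.2568−30.1009)=-0.0987; B=V−Δ·S=5.1919
Node (1,0) S=14.7200: V=(p*·4.8522+(1−p*)·16.4810)/1.31=5.0523; Δ=(4.8522−16.4810)/(21.0496−9.4208)=-1.0000; B=V−Δ·S=19.7723
Node (1,1) S=32.8900: V=(p*·0.5497+(1−p*)·4.8522)/1.31=0.9185; Δ=(0.5497−4.8522)/(47.0327−21.0496)=-0.1656; B=V−Δ·S=6.3647
Node (0,0) S=23.0000: V=(p*·0.9185+(1−p*)·5.0523)/1.31=1.1805; Δ=(0.9185−5.0523)/(32.8900−14.7200)=-0.2275; B=V−Δ·S=6.4132
Each (Δ,B) replicates both successor values, so the strategy is self-financing and V0 is arbitrage-free.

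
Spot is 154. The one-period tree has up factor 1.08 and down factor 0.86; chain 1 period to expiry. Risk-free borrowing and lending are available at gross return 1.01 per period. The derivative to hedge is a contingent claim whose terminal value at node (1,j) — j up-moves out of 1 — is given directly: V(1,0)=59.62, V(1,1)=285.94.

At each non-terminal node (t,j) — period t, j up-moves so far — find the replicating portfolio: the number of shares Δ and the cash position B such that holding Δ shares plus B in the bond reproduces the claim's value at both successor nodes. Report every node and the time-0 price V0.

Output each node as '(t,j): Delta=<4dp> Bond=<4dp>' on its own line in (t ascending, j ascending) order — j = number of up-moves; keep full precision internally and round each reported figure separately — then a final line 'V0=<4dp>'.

(0,0): Delta=6.6800 Bond=-816.9163
V0=211.8110

The replicating-portfolio and risk-neutral prices coincide; use p* = (1.01−0.86)/(1.08−0.86) = 0.6818 for the latter.
At expiry t=1: V(1,0)=59.6200, V(1,1)=285.9400
  t=0,j=0: stock 154.0000 → up 166.3200 (V=285.9400), down 132.4400 (V=59.6200). Price 211.8110; hedge Δ=6.6800, bond B=-816.9163.
Check: Δ(0,0)·S0 + B(0,0) = 211.8110 = V0.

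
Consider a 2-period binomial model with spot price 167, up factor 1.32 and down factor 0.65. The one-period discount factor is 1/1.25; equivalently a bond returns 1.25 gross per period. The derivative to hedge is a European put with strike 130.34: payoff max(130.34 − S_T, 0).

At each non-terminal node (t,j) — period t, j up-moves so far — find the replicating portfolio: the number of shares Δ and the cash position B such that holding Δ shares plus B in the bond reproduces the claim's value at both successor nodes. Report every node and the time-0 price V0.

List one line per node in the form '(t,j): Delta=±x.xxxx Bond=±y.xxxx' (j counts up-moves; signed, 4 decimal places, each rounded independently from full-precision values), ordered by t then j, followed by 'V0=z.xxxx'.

(0,0): Delta=-0.0447 Bond=7.8755
(1,0): Delta=-0.8220 Bond=94.2244
(1,1): Delta=0.0000 Bond=0.0000
V0=0.4176

Under the risk-neutral measure, an up-move has probability p* = (R−d)/(u−d) = 0.8955 and values discount at R = 1.25.
Terminal values V(2,·): V(2,0)=59.7825, V(2,1)=0.0000, V(2,2)=0.0000
Node (1,0) S=108.5500: V=(p*·0.0000+(1−p*)·59.7825)/1.25=4.9967; Δ=(0.0000−59.7825)/(143.2860−70.5575)=-0.8220; B=V−Δ·S=94.2244
Node (1,1) S=220.4400: V=(p*·0.0000+(1−p*)·0.0000)/1.25=0.0000; Δ=(0.0000−0.0000)/(290.9808−143.2860)=0.0000; B=V−Δ·S=0.0000
Node (0,0) S=167.0000: V=(p*·0.0000+(1−p*)·4.9967)/1.25=0.4176; Δ=(0.0000−4.9967)/(220.4400−108.5500)=-0.0447; B=V−Δ·S=7.8755
The time-0 hedge costs 0.4176, which is the no-arbitrage price.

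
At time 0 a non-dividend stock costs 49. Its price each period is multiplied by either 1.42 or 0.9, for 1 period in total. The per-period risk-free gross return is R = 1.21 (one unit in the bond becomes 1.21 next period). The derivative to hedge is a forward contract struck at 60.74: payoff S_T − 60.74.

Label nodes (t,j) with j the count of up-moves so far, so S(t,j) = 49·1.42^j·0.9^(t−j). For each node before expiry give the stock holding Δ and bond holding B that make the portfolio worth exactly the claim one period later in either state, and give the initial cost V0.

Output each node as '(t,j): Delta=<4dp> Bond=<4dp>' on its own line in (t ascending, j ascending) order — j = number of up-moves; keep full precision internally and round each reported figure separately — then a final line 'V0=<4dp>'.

(0,0): Delta=1.0000 Bond=-50.1983
V0=-1.1983

Risk-neutral probability p* = (R−d)/(u−d) = (1.21−0.9)/(1.42−0.9) = 0.5962.
Terminal values V(1,·): V(1,0)=-16.6400, V(1,1)=8.8400
(0,0): S=49.0000. Δ = (V_up−V_dn)/(S_up−S_dn) = (8.8400−-16.6400)/(69.5800−44.1000) = 1.0000. V = [p*·8.8400 + (1−p*)·-16.6400]/1.21 = -1.1983. B = V − Δ·S = -50.1983.
Each (Δ,B) replicates both successor values, so the strategy is self-financing and V0 is arbitrage-free.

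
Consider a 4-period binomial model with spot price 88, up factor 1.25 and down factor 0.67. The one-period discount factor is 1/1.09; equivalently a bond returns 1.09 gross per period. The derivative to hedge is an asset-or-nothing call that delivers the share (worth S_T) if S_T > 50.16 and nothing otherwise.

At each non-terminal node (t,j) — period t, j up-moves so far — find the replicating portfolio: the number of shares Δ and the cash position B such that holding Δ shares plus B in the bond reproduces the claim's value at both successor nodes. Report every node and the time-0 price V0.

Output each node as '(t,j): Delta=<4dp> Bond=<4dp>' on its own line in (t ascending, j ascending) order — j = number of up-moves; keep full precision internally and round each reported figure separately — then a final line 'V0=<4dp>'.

(0,0): Delta=1.0779 Bond=-8.3506
(1,0): Delta=1.2966 Bond=-21.9970
(1,1): Delta=1.0332 Bond=-4.1899
(2,0): Delta=1.7897 Bond=-43.4578
(2,1): Delta=1.1959 Bond=-16.5553
(2,2): Delta=1.0000 Bond=0.0000
(3,0): Delta=0.0000 Bond=0.0000
(3,1): Delta=2.1552 Bond=-65.4143
(3,2): Delta=1.0000 Bond=0.0000
(3,3): Delta=1.0000 Bond=0.0000
V0=86.5021

No-arbitrage ⇒ martingale measure with p* = (R−d)/(u−d) = 0.7241.
Terminal values V(4,·): V(4,0)=0.0000, V(4,1)=0.0000, V(4,2)=61.7238, V(4,3)=115.1562, V(4,4)=214.8438
  t=3,j=0: stock 26.4671 → up 33.0839 (V=0.0000), down 17.7330 (V=0.0000). Price 0.0000; hedge Δ=0.0000, bond B=0.0000.
  t=3,j=1: stock 49.3790 → up 61.7238 (V=61.7238), down 33.0839 (V=0.0000). Price 41.0060; hedge Δ=2.1552, bond B=-65.4143.
  t=3,j=2: stock 92.1250 → up 115.1562 (V=115.1562), down 61.7238 (V=61.7238). Price 92.1250; hedge Δ=1.0000, bond B=0.0000.
  t=3,j=3: stock 171.8750 → up 214.8438 (V=214.8438), down 115.1562 (V=115.1562). Price 171.8750; hedge Δ=1.0000, bond B=0.0000.
  t=2,j=0: stock 39.5032 → up 49.3790 (V=41.0060), down 26.4671 (V=0.0000). Price 27.2422; hedge Δ=1.7897, bond B=-43.4578.
  t=2,j=1: stock 73.7000 → up 92.1250 (V=92.1250), down 49.3790 (V=41.0060). Price 71.5809; hedge Δ=1.1959, bond B=-16.5553.
  t=2,j=2: stock 137.5000 → up 171.8750 (V=171.8750), down 92.1250 (V=92.1250). Price 137.5000; hedge Δ=1.0000, bond B=0.0000.
  t=1,j=0: stock 58.9600 → up 73.7000 (V=71.5809), down 39.5032 (V=27.2422). Price 54.4491; hedge Δ=1.2966, bond B=-21.9970.
  t=1,j=1: stock 110.0000 → up 137.5000 (V=137.5000), down 73.7000 (V=71.5809). Price 109.4637; hedge Δ=1.0332, bond B=-4.1899.
  t=0,j=0: stock 88.0000 → up 110.0000 (V=109.4637), down 58.9600 (V=54.4491). Price 86.5021; hedge Δ=1.0779, bond B=-8.3506.
Root portfolio cost Δ·88+B reproduces V0=86.5021.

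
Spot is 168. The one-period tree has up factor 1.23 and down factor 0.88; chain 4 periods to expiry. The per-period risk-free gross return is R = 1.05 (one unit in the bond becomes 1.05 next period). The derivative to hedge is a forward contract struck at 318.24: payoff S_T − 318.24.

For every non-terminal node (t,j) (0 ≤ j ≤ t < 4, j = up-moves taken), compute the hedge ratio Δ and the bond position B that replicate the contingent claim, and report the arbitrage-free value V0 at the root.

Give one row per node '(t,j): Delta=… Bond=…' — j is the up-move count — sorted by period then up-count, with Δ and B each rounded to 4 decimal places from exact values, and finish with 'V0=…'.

The replicating-portfolio and risk-neutral prices coincide; use p* = (1.05−0.88)/(1.23−0.88) = 0.4857 for the latter.
Payoff layer (t=4): V(4,0)=-217.4912, V(4,1)=-177.4206, V(4,2)=-121.4129, V(4,3)=-43.1294, V(4,4)=66.2896
  t=3,j=0: stock 114.4873 → up 140.8194 (V=-177.4206), down 100.7488 (V=-217.4912). Price -188.5984; hedge Δ=1.0000, bond B=-303.0857.
  t=3,j=1: stock 160.0220 → up 196.8271 (V=-121.4129), down 140.8194 (V=-177.4206). Price -143.0637; hedge Δ=1.0000, bond B=-303.0857.
  t=3,j=2: stock 223.6671 → up 275.1106 (V=-43.1294), down 196.8271 (V=-121.4129). Price -79.4186; hedge Δ=1.0000, bond B=-303.0857.
  t=3,j=3: stock 312.6257 → up 384.5296 (V=66.2896), down 275.1106 (V=-43.1294). Price 9.5399; hedge Δ=1.0000, bond B=-303.0857.
  t=2,j=0: stock 130.0992 → up 160.0220 (V=-143.0637), down 114.4873 (V=-188.5984). Price -158.5539; hedge Δ=1.0000, bond B=-288.6531.
  t=2,j=1: stock 181.8432 → up 223.6671 (V=-79.4186), down 160.0220 (V=-143.0637). Price -106.8099; hedge Δ=1.0000, bond B=-288.6531.
  t=2,j=2: stock 254.1672 → up 312.6257 (V=9.5399), down 223.6671 (V=-79.4186). Price -34.4859; hedge Δ=1.0000, bond B=-288.6531.
  t=1,j=0: stock 147.8400 → up 181.8432 (V=-106.8099), down 130.0992 (V=-158.5539). Price -127.0677; hedge Δ=1.0000, bond B=-274.9077.
  t=1,j=1: stock 206.6400 → up 254.1672 (V=-34.4859), down 181.8432 (V=-106.8099). Price -68.2677; hedge Δ=1.0000, bond B=-274.9077.
  t=0,j=0: stock 168.0000 → up 206.6400 (V=-68.2677), down 147.8400 (V=-127.0677). Price -93.8168; hedge Δ=1.0000, bond B=-261.8168.
Root portfolio cost Δ·168+B reproduces V0=-93.8168.

(0,0): Delta=1.0000 Bond=-261.8168
(1,0): Delta=1.0000 Bond=-274.9077
(1,1): Delta=1.0000 Bond=-274.9077
(2,0): Delta=1.0000 Bond=-288.6531
(2,1): Delta=1.0000 Bond=-288.6531
(2,2): Delta=1.0000 Bond=-288.6531
(3,0): Delta=1.0000 Bond=-303.0857
(3,1): Delta=1.0000 Bond=-303.0857
(3,2): Delta=1.0000 Bond=-303.0857
(3,3): Delta=1.0000 Bond=-303.0857
V0=-93.8168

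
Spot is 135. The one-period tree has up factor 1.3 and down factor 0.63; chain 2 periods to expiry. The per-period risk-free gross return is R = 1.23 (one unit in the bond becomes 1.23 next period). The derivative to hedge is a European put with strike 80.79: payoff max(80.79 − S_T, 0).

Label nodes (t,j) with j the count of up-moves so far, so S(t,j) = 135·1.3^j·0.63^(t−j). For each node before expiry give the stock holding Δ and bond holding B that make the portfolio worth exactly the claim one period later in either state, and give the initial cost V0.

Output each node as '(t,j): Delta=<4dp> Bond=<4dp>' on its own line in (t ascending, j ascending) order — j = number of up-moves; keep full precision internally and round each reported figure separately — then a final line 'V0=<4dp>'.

No-arbitrage ⇒ martingale measure with p* = (R−d)/(u−d) = 0.8955.
At expiry t=2: V(2,0)=27.2085, V(2,1)=0.0000, V(2,2)=0.0000
Node (1,0) S=85.0500: V=(p*·0.0000+(1−p*)·27.2085)/1.23=2.3111; Δ=(0.0000−27.2085)/(110.5650−53.5815)=-0.4775; B=V−Δ·S=42.9208
Node (1,1) S=175.5000: V=(p*·0.0000+(1−p*)·0.0000)/1.23=0.0000; Δ=(0.0000−0.0000)/(228.1500−110.5650)=0.0000; B=V−Δ·S=0.0000
Node (0,0) S=135.0000: V=(p*·0.0000+(1−p*)·2.3111)/1.23=0.1963; Δ=(0.0000−2.3111)/(175.5000−85.0500)=-0.0256; B=V−Δ·S=3.6457
Each (Δ,B) replicates both successor values, so the strategy is self-financing and V0 is arbitrage-free.

(0,0): Delta=-0.0256 Bond=3.6457
(1,0): Delta=-0.4775 Bond=42.9208
(1,1): Delta=0.0000 Bond=0.0000
V0=0.1963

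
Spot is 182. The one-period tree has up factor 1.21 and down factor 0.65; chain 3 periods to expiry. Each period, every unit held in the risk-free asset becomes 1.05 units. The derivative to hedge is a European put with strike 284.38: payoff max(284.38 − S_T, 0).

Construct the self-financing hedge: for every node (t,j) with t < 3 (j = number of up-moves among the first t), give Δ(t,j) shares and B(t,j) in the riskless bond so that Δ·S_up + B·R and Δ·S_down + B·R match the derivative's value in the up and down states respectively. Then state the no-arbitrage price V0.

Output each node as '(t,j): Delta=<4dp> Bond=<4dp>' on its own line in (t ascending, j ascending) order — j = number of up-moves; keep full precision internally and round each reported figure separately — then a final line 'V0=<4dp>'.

Risk-neutral probability p* = (R−d)/(u−d) = (1.05−0.65)/(1.21−0.65) = 0.7143.
Terminal values V(3,·): V(3,0)=234.3982, V(3,1)=191.3370, V(3,2)=111.1770, V(3,3)=0.0000
Node (2,0) S=76.8950: V=(p*·191.3370+(1−p*)·234.3982)/1.05=193.9431; Δ=(191.3370−234.3982)/(93.0430−49.9818)=-1.0000; B=V−Δ·S=270.8381
Node (2,1) S=143.1430: V=(p*·111.1770+(1−p*)·191.3370)/1.05=127.6951; Δ=(111.1770−191.3370)/(173.2030−93.0430)=-1.0000; B=V−Δ·S=270.8381
Node (2,2) S=266.4662: V=(p*·0.0000+(1−p*)·111.1770)/1.05=30.2522; Δ=(0.0000−111.1770)/(322.4241−173.2030)=-0.7450; B=V−Δ·S=228.7825
Node (1,0) S=118.3000: V=(p*·127.6951+(1−p*)·193.9431)/1.05=139.6410; Δ=(127.6951−193.9431)/(143.1430−76.8950)=-1.0000; B=V−Δ·S=257.9410
Node (1,1) S=220.2200: V=(p*·30.2522+(1−p*)·127.6951)/1.05=55.3267; Δ=(30.2522−127.6951)/(266.4662−143.1430)=-0.7901; B=V−Δ·S=229.3318
Node (0,0) S=182.0000: V=(p*·55.3267+(1−p*)·139.6410)/1.05=75.6348; Δ=(55.3267−139.6410)/(220.2200−118.3000)=-0.8273; B=V−Δ·S=226.1961
Each (Δ,B) replicates both successor values, so the strategy is self-financing and V0 is arbitrage-free.

(0,0): Delta=-0.8273 Bond=226.1961
(1,0): Delta=-1.0000 Bond=257.9410
(1,1): Delta=-0.7901 Bond=229.3318
(2,0): Delta=-1.0000 Bond=270.8381
(2,1): Delta=-1.0000 Bond=270.8381
(2,2): Delta=-0.7450 Bond=228.7825
V0=75.6348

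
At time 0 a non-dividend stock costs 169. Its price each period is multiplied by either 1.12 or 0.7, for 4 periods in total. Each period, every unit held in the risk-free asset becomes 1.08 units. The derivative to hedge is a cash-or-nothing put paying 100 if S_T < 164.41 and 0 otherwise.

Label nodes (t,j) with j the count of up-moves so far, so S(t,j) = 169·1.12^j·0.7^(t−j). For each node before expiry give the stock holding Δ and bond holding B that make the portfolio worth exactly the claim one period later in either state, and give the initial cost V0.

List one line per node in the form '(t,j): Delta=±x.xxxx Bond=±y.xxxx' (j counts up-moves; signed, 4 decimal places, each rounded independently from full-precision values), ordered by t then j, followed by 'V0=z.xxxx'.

(0,0): Delta=-0.2616 Bond=47.7162
(1,0): Delta=-1.4125 Bond=187.6876
(1,1): Delta=-0.1859 Bond=37.2015
(2,0): Delta=0.0000 Bond=85.7339
(2,1): Delta=-1.5054 Bond=215.0151
(2,2): Delta=-0.0990 Bond=21.7737
(3,0): Delta=0.0000 Bond=92.5926
(3,1): Delta=0.0000 Bond=92.5926
(3,2): Delta=-1.6045 Bond=246.9136
(3,3): Delta=0.0000 Bond=0.0000
V0=3.5103

The replicating-portfolio and risk-neutral prices coincide; use p* = (1.08−0.7)/(1.12−0.7) = 0.9048 for the latter.
At expiry t=4: V(4,0)=100.0000, V(4,1)=100.0000, V(4,2)=100.0000, V(4,3)=0.0000, V(4,4)=0.0000
(3,0): S=57.9670. Δ = (V_up−V_dn)/(S_up−S_dn) = (100.0000−100.0000)/(64.9230−40.5769) = 0.0000. V = [p*·100.0000 + (1−p*)·100.0000]/1.08 = 92.5926. B = V − Δ·S = 92.5926.
(3,1): S=92.7472. Δ = (V_up−V_dn)/(S_up−S_dn) = (100.0000−100.0000)/(103.8769−64.9230) = 0.0000. V = [p*·100.0000 + (1−p*)·100.0000]/1.08 = 92.5926. B = V − Δ·S = 92.5926.
(3,2): S=148.3955. Δ = (V_up−V_dn)/(S_up−S_dn) = (0.0000−100.0000)/(166.2030−103.8769) = -1.6045. V = [p*·0.0000 + (1−p*)·100.0000]/1.08 = 8.8183. B = V − Δ·S = 246.9136.
(3,3): S=237.4328. Δ = (V_up−V_dn)/(S_up−S_dn) = (0.0000−0.0000)/(265.9248−166.2030) = 0.0000. V = [p*·0.0000 + (1−p*)·0.0000]/1.08 = 0.0000. B = V − Δ·S = 0.0000.
(2,0): S=82.8100. Δ = (V_up−V_dn)/(S_up−S_dn) = (92.5926−92.5926)/(92.7472−57.9670) = 0.0000. V = [p*·92.5926 + (1−p*)·92.5926]/1.08 = 85.7339. B = V − Δ·S = 85.7339.
(2,1): S=132.4960. Δ = (V_up−V_dn)/(S_up−S_dn) = (8.8183−92.5926)/(148.3955−92.7472) = -1.5054. V = [p*·8.8183 + (1−p*)·92.5926]/1.08 = 15.5526. B = V − Δ·S = 215.0151.
(2,2): S=211.9936. Δ = (V_up−V_dn)/(S_up−S_dn) = (0.0000−8.8183)/(237.4328−148.3955) = -0.0990. V = [p*·0.0000 + (1−p*)·8.8183]/1.08 = 0.7776. B = V − Δ·S = 21.7737.
(1,0): S=118.3000. Δ = (V_up−V_dn)/(S_up−S_dn) = (15.5526−85.7339)/(132.4960−82.8100) = -1.4125. V = [p*·15.5526 + (1−p*)·85.7339]/1.08 = 20.5894. B = V − Δ·S = 187.6876.
(1,1): S=189.2800. Δ = (V_up−V_dn)/(S_up−S_dn) = (0.7776−15.5526)/(211.9936−132.4960) = -0.1859. V = [p*·0.7776 + (1−p*)·15.5526]/1.08 = 2.0229. B = V − Δ·S = 37.2015.
(0,0): S=169.0000. Δ = (V_up−V_dn)/(S_up−S_dn) = (2.0229−20.5894)/(189.2800−118.3000) = -0.2616. V = [p*·2.0229 + (1−p*)·20.5894]/1.08 = 3.5103. B = V − Δ·S = 47.7162.
Each (Δ,B) replicates both successor values, so the strategy is self-financing and V0 is arbitrage-free.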